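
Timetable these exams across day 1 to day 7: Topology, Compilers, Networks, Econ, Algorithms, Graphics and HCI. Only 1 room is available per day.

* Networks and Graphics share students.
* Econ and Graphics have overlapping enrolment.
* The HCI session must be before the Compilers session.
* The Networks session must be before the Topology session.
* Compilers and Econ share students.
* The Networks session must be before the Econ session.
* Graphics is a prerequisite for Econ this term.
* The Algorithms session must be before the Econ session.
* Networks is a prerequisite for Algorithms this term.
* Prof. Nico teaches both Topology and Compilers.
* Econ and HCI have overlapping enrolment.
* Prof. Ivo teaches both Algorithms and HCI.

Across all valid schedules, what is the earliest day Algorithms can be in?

Precedence pushes Algorithms to at least day 2; downstream work caps Algorithms at day 6.
Algorithms at day 2 is achievable: Algorithms -> day 2; Graphics -> day 3; Networks -> day 1; Econ -> day 4; Topology -> day 5; Compilers -> day 7; HCI -> day 6.

day 2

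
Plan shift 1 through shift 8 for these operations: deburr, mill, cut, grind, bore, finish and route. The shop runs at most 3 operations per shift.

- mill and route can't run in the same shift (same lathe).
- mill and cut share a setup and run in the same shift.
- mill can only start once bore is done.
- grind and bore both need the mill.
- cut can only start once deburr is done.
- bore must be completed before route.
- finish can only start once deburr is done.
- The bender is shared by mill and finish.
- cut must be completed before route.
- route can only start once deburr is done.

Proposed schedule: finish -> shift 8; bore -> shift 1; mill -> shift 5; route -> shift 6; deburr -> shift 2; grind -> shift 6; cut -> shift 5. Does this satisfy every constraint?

Yes

cut can only start once deburr is done — holds.
mill can only start once bore is done — holds.
finish can only start once deburr is done — holds.
grind and bore both need the mill — holds.
The bender is shared by mill and finish — holds.
route can only start once deburr is done — holds.
cut must be completed before route — holds.
bore must be completed before route — holds.
mill and cut share a setup and run in the same shift — holds.
The shop runs at most 3 operations per shift — holds.
mill and route can't run in the same shift (same lathe) — holds.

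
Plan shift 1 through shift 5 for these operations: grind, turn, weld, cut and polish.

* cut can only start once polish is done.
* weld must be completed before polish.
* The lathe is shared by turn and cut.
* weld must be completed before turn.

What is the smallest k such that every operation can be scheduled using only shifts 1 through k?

The precedence chain requires at least 3 distinct shifts.
3 works (last occupied shift: shift 3): for example weld=shift 1; cut=shift 3; grind=shift 1; polish=shift 2; turn=shift 2.

3 shifts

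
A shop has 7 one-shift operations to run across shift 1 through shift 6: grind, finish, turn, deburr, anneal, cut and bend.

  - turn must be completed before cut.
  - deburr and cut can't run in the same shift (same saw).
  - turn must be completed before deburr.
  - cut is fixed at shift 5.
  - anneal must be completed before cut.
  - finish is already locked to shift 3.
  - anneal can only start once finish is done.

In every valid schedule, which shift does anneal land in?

finish is fixed at shift 3 and must come before anneal, so anneal is at least shift 4.
cut is fixed at shift 5 and must come after anneal, so anneal is at most shift 4.
So anneal must be shift 4.

shift 4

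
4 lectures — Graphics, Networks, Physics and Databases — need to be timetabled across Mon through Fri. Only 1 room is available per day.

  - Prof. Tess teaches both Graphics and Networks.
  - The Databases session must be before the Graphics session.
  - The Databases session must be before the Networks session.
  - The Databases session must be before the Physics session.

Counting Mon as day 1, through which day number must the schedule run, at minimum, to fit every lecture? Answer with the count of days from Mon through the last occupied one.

4 days

The precedence chain requires at least 2 distinct days.
With at most 1 per day and 4 lectures, at least 4 days are needed.
4 works (last occupied day: Thu): for example Graphics -> Tue, Physics -> Thu, Networks -> Wed, Databases -> Mon.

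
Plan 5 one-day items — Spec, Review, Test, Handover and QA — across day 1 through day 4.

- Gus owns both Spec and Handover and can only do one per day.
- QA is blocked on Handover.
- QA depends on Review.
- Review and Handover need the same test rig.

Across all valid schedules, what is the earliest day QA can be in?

Precedence pushes QA to at least day 2.
QA at day 3 is achievable: Test in day 1, Spec in day 1, QA in day 3, Handover in day 2, Review in day 1.
Nothing earlier works — the conflict constraints rule out every day before day 3.

day 3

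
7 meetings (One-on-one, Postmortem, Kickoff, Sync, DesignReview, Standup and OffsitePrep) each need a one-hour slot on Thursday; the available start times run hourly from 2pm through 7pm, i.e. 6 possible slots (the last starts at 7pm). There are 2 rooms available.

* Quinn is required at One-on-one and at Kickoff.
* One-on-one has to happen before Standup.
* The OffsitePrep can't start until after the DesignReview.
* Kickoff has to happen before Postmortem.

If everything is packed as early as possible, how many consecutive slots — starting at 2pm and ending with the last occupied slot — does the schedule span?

The precedence chain requires at least 2 distinct slots.
With at most 2 per slot and 7 meetings, at least 4 slots are needed.
4 works (last occupied slot: 5pm): for example OffsitePrep in 4pm; Sync in 5pm; Standup in 3pm; DesignReview in 2pm; Postmortem in 4pm; Kickoff in 3pm; One-on-one in 2pm.

4 slots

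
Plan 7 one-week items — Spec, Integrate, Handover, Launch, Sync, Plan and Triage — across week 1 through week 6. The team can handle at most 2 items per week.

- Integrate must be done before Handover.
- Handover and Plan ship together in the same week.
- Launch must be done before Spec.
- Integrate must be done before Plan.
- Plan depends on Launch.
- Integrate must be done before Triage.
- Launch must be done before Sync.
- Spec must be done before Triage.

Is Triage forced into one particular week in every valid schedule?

No

Triage can be week 3 (e.g. Sync in week 2, Launch in week 1, Handover in week 4, Integrate in week 1, Triage in week 3, Spec in week 2, Plan in week 4) or week 4 (e.g. Integrate=week 1; Spec=week 2; Triage=week 4; Sync=week 2; Handover=week 3; Launch=week 1; Plan=week 3).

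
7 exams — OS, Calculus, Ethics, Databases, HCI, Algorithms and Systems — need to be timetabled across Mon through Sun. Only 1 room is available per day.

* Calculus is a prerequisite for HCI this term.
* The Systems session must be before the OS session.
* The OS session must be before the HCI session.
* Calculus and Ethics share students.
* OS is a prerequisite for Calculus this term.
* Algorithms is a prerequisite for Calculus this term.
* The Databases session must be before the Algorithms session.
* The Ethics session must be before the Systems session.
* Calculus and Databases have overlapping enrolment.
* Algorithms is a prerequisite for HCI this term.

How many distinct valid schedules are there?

10

Splitting on OS: it can be Wed (1), Thu (3), Fri (6). Listing each branch's schedules as (Calculus, Ethics, Databases, HCI, Algorithms, Systems):
OS=Wed: (Sat,Mon,Thu,Sun,Fri,Tue) — 1.
OS=Thu: (Sat,Mon,Tue,Sun,Fri,Wed) (Sat,Mon,Wed,Sun,Fri,Tue) (Sat,Tue,Mon,Sun,Fri,Wed) — 3.
OS=Fri: (Sat,Mon,Tue,Sun,Wed,Thu) (Sat,Mon,Tue,Sun,Thu,Wed) (Sat,Mon,Wed,Sun,Thu,Tue) (Sat,Tue,Mon,Sun,Wed,Thu) (Sat,Tue,Mon,Sun,Thu,Wed) (Sat,Wed,Mon,Sun,Tue,Thu) — 6.
Summing: 1 + 3 + 6 = 10.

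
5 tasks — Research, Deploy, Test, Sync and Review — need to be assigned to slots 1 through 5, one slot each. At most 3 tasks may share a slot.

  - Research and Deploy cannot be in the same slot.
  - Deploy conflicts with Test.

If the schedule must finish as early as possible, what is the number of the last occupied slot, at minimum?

slot 2

With at most 3 per slot and 5 tasks, at least 2 slots are needed.
2 works (last occupied slot: 2): for example Test -> 1; Review -> 2; Deploy -> 2; Research -> 1; Sync -> 1.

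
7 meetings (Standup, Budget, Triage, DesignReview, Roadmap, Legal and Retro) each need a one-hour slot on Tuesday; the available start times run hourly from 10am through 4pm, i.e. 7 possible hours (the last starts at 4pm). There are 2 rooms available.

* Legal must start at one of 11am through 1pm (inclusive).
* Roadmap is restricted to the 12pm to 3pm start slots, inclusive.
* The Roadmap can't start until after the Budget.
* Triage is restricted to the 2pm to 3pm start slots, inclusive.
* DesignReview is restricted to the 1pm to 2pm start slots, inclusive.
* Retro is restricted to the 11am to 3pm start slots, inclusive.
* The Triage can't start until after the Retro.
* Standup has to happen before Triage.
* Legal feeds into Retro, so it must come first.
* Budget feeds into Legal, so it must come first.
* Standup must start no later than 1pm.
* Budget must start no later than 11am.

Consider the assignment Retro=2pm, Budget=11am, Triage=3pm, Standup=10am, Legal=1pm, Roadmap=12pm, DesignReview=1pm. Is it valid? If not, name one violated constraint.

Yes, all constraints hold

The Triage can't start until after the Retro — holds.
Triage is restricted to the 2pm to 3pm start slots, inclusive — holds.
Standup must start no later than 1pm — holds.
Retro is restricted to the 11am to 3pm start slots, inclusive — holds.
There are 2 rooms available — holds.
Legal must start at one of 11am through 1pm (inclusive) — holds.
DesignReview is restricted to the 1pm to 2pm start slots, inclusive — holds.
Standup has to happen before Triage — holds.
Legal feeds into Retro, so it must come first — holds.
The Roadmap can't start until after the Budget — holds.
Budget feeds into Legal, so it must come first — holds.
Roadmap is restricted to the 12pm to 3pm start slots, inclusive — holds.
Budget must start no later than 11am — holds.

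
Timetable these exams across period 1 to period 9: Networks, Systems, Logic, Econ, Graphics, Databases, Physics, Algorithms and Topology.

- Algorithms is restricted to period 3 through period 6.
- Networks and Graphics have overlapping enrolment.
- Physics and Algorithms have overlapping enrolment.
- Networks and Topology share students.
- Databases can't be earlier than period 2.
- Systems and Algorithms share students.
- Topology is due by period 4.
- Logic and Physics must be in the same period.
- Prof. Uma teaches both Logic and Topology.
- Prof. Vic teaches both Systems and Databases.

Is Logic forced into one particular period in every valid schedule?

No

Logic can be period 1 (e.g. Networks in period 1; Systems in period 1; Algorithms in period 3; Physics in period 1; Econ in period 1; Logic in period 1; Graphics in period 2; Topology in period 2; Databases in period 2) or period 2 (e.g. Econ in period 1; Networks in period 2; Topology in period 1; Databases in period 2; Systems in period 1; Graphics in period 1; Logic in period 2; Algorithms in period 3; Physics in period 2).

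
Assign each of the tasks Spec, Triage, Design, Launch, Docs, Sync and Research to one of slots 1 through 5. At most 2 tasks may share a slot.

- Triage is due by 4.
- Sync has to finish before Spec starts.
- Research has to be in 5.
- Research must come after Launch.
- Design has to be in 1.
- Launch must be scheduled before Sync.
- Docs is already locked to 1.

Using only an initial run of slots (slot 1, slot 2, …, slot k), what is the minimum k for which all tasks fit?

The precedence chain requires at least 3 distinct slots.
With at most 2 per slot and 7 tasks, at least 4 slots are needed.
Research can't be placed before 5, so the schedule must run through at least slot 5.
5 works (last occupied slot: 5): for example Design -> 1, Docs -> 1, Sync -> 3, Triage -> 2, Research -> 5, Launch -> 2, Spec -> 4.

5 slots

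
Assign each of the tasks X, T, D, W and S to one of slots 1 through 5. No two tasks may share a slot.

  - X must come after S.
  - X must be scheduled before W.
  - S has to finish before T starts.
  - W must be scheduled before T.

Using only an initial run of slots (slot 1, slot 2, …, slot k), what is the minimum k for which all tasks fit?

The precedence chain requires at least 4 distinct slots.
With at most 1 per slot and 5 tasks, at least 5 slots are needed.
5 works (last occupied slot: 5): for example D in 5, T in 4, X in 2, S in 1, W in 3.

5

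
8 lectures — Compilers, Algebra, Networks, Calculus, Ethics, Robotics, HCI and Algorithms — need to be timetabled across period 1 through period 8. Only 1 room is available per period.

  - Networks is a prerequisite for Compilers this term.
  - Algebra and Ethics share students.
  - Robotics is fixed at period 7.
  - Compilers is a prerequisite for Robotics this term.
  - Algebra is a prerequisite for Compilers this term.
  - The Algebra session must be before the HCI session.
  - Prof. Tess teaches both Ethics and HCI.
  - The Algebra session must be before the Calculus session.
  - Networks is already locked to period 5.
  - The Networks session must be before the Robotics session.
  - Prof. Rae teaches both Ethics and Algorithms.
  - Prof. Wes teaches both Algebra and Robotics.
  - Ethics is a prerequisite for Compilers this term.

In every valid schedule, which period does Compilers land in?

Networks is fixed at period 5 and must come before Compilers, so Compilers is at least period 6.
Robotics is fixed at period 7 and must come after Compilers, so Compilers is at most period 6.
So Compilers must be period 6.

period 6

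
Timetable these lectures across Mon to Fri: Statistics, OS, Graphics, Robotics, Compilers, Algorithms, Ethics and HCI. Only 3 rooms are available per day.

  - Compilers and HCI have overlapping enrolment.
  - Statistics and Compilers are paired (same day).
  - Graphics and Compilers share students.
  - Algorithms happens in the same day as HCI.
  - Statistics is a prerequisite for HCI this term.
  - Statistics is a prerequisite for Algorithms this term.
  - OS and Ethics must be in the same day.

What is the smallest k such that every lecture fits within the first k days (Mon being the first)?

3 days

The precedence chain requires at least 2 distinct days.
With at most 3 per day and 8 lectures, at least 3 days are needed.
3 works (last occupied day: Wed): for example HCI -> Tue, Statistics -> Mon, OS -> Wed, Ethics -> Wed, Robotics -> Mon, Compilers -> Mon, Algorithms -> Tue, Graphics -> Tue.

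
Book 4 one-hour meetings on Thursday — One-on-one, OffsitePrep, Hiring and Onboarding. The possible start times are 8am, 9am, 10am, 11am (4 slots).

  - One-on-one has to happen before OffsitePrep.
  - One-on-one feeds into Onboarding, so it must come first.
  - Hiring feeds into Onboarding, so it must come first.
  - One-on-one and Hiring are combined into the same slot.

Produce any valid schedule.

Onboarding=9am; OffsitePrep=9am; Hiring=8am; One-on-one=8am

Checking: One-on-one(8am) before OffsitePrep(9am); Hiring(8am) before Onboarding(9am); One-on-one(8am) before Onboarding(9am); One-on-one = Hiring = 8am.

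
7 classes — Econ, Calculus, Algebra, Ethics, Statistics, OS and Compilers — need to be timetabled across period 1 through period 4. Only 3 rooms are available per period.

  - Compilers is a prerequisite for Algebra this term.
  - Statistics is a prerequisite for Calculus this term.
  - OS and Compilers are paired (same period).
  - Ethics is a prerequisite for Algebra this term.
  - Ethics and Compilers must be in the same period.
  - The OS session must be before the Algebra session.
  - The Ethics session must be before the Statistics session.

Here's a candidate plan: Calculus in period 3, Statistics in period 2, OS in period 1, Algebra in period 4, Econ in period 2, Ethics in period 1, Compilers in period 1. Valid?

The Ethics session must be before the Statistics session — holds.
OS and Compilers are paired (same period) — holds.
Ethics is a prerequisite for Algebra this term — holds.
Only 3 rooms are available per period — holds.
Compilers is a prerequisite for Algebra this term — holds.
Ethics and Compilers must be in the same period — holds.
The OS session must be before the Algebra session — holds.
Statistics is a prerequisite for Calculus this term — holds.

Valid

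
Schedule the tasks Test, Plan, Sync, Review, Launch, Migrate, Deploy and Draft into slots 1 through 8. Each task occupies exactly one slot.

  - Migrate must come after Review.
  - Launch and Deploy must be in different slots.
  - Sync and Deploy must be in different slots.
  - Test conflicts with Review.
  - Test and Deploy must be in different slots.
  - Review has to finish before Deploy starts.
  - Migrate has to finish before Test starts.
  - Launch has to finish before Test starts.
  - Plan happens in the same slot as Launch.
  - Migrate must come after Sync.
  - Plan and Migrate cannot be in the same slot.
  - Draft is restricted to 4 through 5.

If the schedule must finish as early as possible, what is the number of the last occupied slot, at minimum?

The precedence chain requires at least 3 distinct slots.
Draft can't be placed before 4, so the schedule must run through at least slot 4.
4 works (last occupied slot: 4): for example Launch in 1; Test in 3; Deploy in 2; Sync in 1; Plan in 1; Draft in 4; Migrate in 2; Review in 1.

4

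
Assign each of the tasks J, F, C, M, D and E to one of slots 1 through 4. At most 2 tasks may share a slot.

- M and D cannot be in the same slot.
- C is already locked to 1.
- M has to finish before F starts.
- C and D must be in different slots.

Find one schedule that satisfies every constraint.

C -> 1, F -> 2, M -> 1, J -> 2, D -> 3, E -> 3

Checking: M(1) before F(2); C(1) != D(3); M(1) != D(3); C=1 in [1,1]; max 2 per slot (cap 2).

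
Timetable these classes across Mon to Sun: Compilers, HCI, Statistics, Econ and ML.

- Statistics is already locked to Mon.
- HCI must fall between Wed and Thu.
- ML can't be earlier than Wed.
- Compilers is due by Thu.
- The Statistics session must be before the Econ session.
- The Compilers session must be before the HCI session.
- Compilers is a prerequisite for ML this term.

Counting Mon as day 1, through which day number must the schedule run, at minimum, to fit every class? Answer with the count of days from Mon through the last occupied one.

3 days

The precedence chain requires at least 2 distinct days.
HCI can't be placed before Wed — that is day 3 counting from Mon — so the schedule must run through at least 3 days.
3 works (last occupied day: Wed): for example Econ -> Tue; Compilers -> Mon; HCI -> Wed; ML -> Wed; Statistics -> Mon.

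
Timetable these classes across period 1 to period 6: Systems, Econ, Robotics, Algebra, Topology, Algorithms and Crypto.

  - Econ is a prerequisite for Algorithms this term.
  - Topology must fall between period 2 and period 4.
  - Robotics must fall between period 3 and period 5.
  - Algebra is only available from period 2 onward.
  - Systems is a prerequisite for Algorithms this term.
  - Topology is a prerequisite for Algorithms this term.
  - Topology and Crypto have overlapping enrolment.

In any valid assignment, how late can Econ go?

period 5

Downstream work caps Econ at period 5.
Econ at period 5 is achievable: Crypto=period 1, Systems=period 1, Algebra=period 2, Algorithms=period 6, Econ=period 5, Topology=period 2, Robotics=period 3.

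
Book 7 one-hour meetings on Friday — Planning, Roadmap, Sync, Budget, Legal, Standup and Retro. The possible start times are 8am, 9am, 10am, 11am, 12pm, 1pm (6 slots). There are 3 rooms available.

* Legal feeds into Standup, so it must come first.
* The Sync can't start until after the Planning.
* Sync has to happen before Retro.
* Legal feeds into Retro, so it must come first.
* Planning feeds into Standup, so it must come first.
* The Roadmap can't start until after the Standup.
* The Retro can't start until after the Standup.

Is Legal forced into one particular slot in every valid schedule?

No

Legal can be 8am (e.g. Retro=10am; Standup=9am; Sync=9am; Roadmap=10am; Planning=8am; Budget=8am; Legal=8am) or 9am (e.g. Roadmap -> 11am; Sync -> 9am; Legal -> 9am; Retro -> 11am; Standup -> 10am; Budget -> 8am; Planning -> 8am).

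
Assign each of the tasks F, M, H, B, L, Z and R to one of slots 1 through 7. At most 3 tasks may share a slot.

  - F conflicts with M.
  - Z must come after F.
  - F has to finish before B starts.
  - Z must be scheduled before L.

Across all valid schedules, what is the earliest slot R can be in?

R at 1 is achievable: Z -> 2, B -> 2, L -> 3, M -> 2, F -> 1, R -> 1, H -> 1.

1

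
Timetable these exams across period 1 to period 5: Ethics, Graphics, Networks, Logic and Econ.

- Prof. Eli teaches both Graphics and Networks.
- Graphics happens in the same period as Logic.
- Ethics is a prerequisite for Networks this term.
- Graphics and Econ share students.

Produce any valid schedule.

Networks in period 2; Logic in period 1; Econ in period 2; Ethics in period 1; Graphics in period 1

Checking: Ethics(period 1) before Networks(period 2); Graphics(period 1) != Networks(period 2); Graphics(period 1) != Econ(period 2); Graphics = Logic = period 1.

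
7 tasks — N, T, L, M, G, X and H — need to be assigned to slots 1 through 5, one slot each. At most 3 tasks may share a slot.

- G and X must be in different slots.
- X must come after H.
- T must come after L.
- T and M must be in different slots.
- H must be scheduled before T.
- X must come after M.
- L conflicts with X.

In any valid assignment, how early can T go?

Precedence pushes T to at least 2.
T at 2 is achievable: T in 2; H in 1; G in 3; N in 2; M in 1; L in 1; X in 2.

2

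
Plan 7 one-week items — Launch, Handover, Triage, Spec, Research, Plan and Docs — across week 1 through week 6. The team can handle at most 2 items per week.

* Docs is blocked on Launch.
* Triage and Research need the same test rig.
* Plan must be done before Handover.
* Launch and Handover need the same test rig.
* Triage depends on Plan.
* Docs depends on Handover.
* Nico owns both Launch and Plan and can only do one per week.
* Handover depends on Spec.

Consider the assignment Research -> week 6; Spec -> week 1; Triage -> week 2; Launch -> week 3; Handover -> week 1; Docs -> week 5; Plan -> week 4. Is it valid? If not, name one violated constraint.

Triage and Research need the same test rig — holds.
Handover depends on Spec — violated.
Docs depends on Handover — holds.
The team can handle at most 2 items per week — holds.
Plan must be done before Handover — violated.
Triage depends on Plan — violated.
Docs is blocked on Launch — holds.
Launch and Handover need the same test rig — holds.
Nico owns both Launch and Plan and can only do one per week — holds.

Invalid. Plan must be done before Handover.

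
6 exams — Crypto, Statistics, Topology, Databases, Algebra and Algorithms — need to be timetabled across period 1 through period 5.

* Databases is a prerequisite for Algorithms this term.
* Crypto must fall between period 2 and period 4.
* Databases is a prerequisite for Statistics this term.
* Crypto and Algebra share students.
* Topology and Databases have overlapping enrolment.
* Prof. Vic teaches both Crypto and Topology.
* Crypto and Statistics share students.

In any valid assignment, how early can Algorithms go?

Precedence pushes Algorithms to at least period 2.
Algorithms at period 2 is achievable: Topology in period 3; Databases in period 1; Algebra in period 1; Statistics in period 3; Crypto in period 2; Algorithms in period 2.

period 2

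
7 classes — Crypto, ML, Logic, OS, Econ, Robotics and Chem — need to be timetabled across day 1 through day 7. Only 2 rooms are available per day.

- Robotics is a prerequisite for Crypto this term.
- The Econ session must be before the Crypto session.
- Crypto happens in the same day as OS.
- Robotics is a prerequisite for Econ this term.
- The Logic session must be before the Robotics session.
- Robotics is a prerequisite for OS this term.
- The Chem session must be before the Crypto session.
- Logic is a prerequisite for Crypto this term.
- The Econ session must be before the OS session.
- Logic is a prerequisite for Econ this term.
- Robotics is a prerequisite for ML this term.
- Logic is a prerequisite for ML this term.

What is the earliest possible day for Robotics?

Precedence pushes Robotics to at least day 2; downstream work caps Robotics at day 5.
Robotics at day 2 is achievable: Robotics=day 2; Crypto=day 4; ML=day 3; Chem=day 1; Logic=day 1; Econ=day 3; OS=day 4.

day 2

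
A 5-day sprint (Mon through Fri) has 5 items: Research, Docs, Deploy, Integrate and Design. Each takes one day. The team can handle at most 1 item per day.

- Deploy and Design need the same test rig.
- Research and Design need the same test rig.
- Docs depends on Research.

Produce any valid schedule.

Design -> Fri, Research -> Mon, Docs -> Tue, Integrate -> Thu, Deploy -> Wed

Checking: Research(Mon) before Docs(Tue); Deploy(Wed) != Design(Fri); Research(Mon) != Design(Fri); max 1 per day (cap 1).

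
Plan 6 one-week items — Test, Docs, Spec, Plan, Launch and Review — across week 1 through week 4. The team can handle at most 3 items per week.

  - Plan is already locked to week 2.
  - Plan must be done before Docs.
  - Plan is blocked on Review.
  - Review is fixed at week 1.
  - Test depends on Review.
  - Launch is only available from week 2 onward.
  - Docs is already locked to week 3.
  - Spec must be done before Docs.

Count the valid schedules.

17

Splitting on Test: it can be week 2 (5), week 3 (6), week 4 (6). Listing each branch's schedules as (Docs, Spec, Plan, Launch, Review) by week number:
Test=week 2: (3,1,2,2,1) (3,1,2,3,1) (3,1,2,4,1) (3,2,2,3,1) (3,2,2,4,1) — 5.
Test=week 3: (3,1,2,2,1) (3,1,2,3,1) (3,1,2,4,1) (3,2,2,2,1) (3,2,2,3,1) (3,2,2,4,1) — 6.
Test=week 4: (3,1,2,2,1) (3,1,2,3,1) (3,1,2,4,1) (3,2,2,2,1) (3,2,2,3,1) (3,2,2,4,1) — 6.
Summing: 5 + 6 + 6 = 17.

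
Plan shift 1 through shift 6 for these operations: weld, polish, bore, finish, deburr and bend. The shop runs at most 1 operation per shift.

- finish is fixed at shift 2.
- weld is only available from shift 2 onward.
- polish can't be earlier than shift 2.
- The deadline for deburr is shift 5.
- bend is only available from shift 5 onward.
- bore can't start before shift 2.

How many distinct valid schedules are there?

12

Splitting on weld: it can be shift 3 (4), shift 4 (4), shift 5 (2), shift 6 (2). Listing each branch's schedules as (polish, bore, finish, deburr, bend) by shift number:
weld=shift 3: (4,5,2,1,6) (4,6,2,1,5) (5,4,2,1,6) (6,4,2,1,5) — 4.
weld=shift 4: (3,5,2,1,6) (3,6,2,1,5) (5,3,2,1,6) (6,3,2,1,5) — 4.
weld=shift 5: (3,4,2,1,6) (4,3,2,1,6) — 2.
weld=shift 6: (3,4,2,1,5) (4,3,2,1,5) — 2.
Summing: 4 + 4 + 2 + 2 = 12.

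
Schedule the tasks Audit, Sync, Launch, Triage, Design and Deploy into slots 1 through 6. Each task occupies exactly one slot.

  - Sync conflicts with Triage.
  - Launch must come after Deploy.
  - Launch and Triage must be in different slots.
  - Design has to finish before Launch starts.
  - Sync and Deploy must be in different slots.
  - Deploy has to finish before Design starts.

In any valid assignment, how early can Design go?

2

Precedence pushes Design to at least 2; downstream work caps Design at 5.
Design at 2 is achievable: Sync=2; Deploy=1; Design=2; Audit=1; Launch=3; Triage=1.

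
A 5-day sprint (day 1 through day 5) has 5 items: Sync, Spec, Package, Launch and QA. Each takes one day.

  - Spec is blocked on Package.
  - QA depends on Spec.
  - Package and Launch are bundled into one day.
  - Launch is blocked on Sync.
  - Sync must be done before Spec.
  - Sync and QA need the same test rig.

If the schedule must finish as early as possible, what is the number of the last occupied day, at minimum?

4

The precedence chain requires at least 4 distinct days.
4 works (last occupied day: day 4): for example QA=day 4, Package=day 2, Sync=day 1, Spec=day 3, Launch=day 2.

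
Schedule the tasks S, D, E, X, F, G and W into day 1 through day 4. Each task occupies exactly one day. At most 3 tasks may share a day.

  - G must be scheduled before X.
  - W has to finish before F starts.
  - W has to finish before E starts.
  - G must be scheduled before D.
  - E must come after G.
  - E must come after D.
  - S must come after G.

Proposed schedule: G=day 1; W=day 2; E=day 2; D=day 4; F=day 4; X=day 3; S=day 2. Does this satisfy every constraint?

Invalid. E must come after D.

W has to finish before F starts — holds.
G must be scheduled before D — holds.
At most 3 tasks may share a day — holds.
G must be scheduled before X — holds.
E must come after D — violated.
E must come after G — holds.
S must come after G — holds.
W has to finish before E starts — violated.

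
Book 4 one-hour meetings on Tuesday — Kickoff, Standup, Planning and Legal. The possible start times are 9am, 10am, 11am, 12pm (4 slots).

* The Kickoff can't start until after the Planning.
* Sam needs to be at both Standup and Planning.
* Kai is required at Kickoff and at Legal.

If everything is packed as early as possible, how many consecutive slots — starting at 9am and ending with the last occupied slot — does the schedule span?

The precedence chain requires at least 2 distinct slots.
2 works (last occupied slot: 10am): for example Kickoff in 10am, Legal in 9am, Planning in 9am, Standup in 10am.

2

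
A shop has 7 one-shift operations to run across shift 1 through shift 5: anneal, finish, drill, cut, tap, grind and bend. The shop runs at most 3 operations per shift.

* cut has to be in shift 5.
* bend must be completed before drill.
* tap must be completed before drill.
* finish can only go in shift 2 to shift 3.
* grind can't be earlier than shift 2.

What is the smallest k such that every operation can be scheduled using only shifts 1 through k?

The precedence chain requires at least 2 distinct shifts.
With at most 3 per shift and 7 operations, at least 3 shifts are needed.
cut can't be placed before shift 5, so the schedule must run through at least shift 5.
5 works (last occupied shift: shift 5): for example tap in shift 1, grind in shift 2, bend in shift 1, anneal in shift 1, finish in shift 2, drill in shift 2, cut in shift 5.

5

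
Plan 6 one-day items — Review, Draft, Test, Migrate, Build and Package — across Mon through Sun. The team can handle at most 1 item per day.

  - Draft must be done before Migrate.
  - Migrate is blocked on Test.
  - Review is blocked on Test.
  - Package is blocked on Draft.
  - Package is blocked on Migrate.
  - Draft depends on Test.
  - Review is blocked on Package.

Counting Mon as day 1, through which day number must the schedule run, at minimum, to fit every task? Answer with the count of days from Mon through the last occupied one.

6 days

The precedence chain requires at least 5 distinct days.
With at most 1 per day and 6 tasks, at least 6 days are needed.
6 works (last occupied day: Sat): for example Draft in Tue, Build in Sat, Migrate in Wed, Package in Thu, Test in Mon, Review in Fri.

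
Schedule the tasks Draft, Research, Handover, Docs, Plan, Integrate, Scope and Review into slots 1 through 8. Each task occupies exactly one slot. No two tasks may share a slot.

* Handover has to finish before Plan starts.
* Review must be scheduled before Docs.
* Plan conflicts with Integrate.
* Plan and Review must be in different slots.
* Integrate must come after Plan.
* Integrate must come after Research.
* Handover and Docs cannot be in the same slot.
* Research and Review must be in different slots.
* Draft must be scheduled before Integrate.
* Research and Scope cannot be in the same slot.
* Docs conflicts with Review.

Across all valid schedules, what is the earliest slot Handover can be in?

1

Downstream work caps Handover at 6.
Handover at 1 is achievable: Review=6; Plan=2; Draft=3; Docs=7; Handover=1; Research=4; Scope=8; Integrate=5.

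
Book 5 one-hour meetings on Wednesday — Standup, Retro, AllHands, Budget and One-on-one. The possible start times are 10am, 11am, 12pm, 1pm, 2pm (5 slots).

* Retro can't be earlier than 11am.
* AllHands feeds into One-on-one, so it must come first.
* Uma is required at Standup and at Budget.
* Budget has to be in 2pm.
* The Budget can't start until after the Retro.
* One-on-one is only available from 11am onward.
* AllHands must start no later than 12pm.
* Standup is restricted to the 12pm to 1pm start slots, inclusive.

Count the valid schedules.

54

Splitting on Standup: it can be 12pm (27), 1pm (27). Listing each branch's schedules as (Retro, AllHands, Budget, One-on-one):
Standup=12pm: (11am,10am,2pm,11am) (11am,10am,2pm,12pm) (11am,10am,2pm,1pm) (11am,10am,2pm,2pm) (11am,11am,2pm,12pm) (11am,11am,2pm,1pm) (11am,11am,2pm,2pm) (11am,12pm,2pm,1pm) (11am,12pm,2pm,2pm) (12pm,10am,2pm,11am) (12pm,10am,2pm,12pm) (12pm,10am,2pm,1pm) (12pm,10am,2pm,2pm) (12pm,11am,2pm,12pm) (12pm,11am,2pm,1pm) (12pm,11am,2pm,2pm) (12pm,12pm,2pm,1pm) (12pm,12pm,2pm,2pm) (1pm,10am,2pm,11am) (1pm,10am,2pm,12pm) (1pm,10am,2pm,1pm) (1pm,10am,2pm,2pm) (1pm,11am,2pm,12pm) (1pm,11am,2pm,1pm) (1pm,11am,2pm,2pm) (1pm,12pm,2pm,1pm) (1pm,12pm,2pm,2pm) — 27.
Standup=1pm: (11am,10am,2pm,11am) (11am,10am,2pm,12pm) (11am,10am,2pm,1pm) (11am,10am,2pm,2pm) (11am,11am,2pm,12pm) (11am,11am,2pm,1pm) (11am,11am,2pm,2pm) (11am,12pm,2pm,1pm) (11am,12pm,2pm,2pm) (12pm,10am,2pm,11am) (12pm,10am,2pm,12pm) (12pm,10am,2pm,1pm) (12pm,10am,2pm,2pm) (12pm,11am,2pm,12pm) (12pm,11am,2pm,1pm) (12pm,11am,2pm,2pm) (12pm,12pm,2pm,1pm) (12pm,12pm,2pm,2pm) (1pm,10am,2pm,11am) (1pm,10am,2pm,12pm) (1pm,10am,2pm,1pm) (1pm,10am,2pm,2pm) (1pm,11am,2pm,12pm) (1pm,11am,2pm,1pm) (1pm,11am,2pm,2pm) (1pm,12pm,2pm,1pm) (1pm,12pm,2pm,2pm) — 27.
Summing: 27 + 27 = 54.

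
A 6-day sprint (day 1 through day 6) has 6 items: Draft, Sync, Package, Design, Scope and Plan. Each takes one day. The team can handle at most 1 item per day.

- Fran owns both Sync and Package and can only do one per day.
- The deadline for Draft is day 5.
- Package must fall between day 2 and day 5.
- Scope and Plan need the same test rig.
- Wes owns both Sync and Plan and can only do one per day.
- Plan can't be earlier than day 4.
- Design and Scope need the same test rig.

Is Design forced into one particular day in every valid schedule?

Design can be day 1 (e.g. Draft -> day 3; Design -> day 1; Package -> day 2; Sync -> day 5; Plan -> day 4; Scope -> day 6) or day 2 (e.g. Package in day 3, Plan in day 4, Scope in day 6, Design in day 2, Draft in day 1, Sync in day 5).

No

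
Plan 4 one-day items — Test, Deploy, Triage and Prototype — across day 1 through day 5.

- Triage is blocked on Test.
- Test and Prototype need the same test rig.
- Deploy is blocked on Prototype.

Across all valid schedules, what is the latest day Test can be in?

day 4

Downstream work caps Test at day 4.
Test at day 4 is achievable: Test in day 4; Deploy in day 2; Triage in day 5; Prototype in day 1.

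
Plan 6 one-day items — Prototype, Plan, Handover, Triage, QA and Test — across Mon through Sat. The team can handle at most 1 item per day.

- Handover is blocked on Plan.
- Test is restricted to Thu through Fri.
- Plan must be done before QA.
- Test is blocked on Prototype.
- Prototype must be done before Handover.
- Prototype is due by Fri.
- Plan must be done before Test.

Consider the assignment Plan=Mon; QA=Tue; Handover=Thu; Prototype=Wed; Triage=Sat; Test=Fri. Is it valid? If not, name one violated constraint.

Yes, all constraints hold

The team can handle at most 1 item per day — holds.
Prototype is due by Fri — holds.
Plan must be done before QA — holds.
Test is restricted to Thu through Fri — holds.
Test is blocked on Prototype — holds.
Handover is blocked on Plan — holds.
Plan must be done before Test — holds.
Prototype must be done before Handover — holds.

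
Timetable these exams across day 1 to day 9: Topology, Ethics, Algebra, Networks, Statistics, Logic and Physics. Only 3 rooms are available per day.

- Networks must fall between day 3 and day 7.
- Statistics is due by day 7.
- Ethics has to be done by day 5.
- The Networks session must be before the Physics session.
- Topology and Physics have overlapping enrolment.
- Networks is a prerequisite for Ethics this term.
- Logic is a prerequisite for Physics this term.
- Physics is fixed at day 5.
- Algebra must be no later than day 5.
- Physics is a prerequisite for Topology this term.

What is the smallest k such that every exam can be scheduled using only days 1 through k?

The precedence chain requires at least 3 distinct days.
With at most 3 per day and 7 exams, at least 3 days are needed.
Propagating the time windows through the other constraints, Topology can't land before day 6, so the schedule must run through at least day 6.
6 works (last occupied day: day 6): for example Statistics -> day 1, Physics -> day 5, Algebra -> day 1, Logic -> day 1, Networks -> day 3, Topology -> day 6, Ethics -> day 4.

6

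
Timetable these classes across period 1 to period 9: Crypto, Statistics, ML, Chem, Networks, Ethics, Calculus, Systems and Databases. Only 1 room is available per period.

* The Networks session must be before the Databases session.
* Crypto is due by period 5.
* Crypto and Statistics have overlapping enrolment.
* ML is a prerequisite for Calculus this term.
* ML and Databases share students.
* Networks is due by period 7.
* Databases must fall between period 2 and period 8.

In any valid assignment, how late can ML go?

Downstream work caps ML at period 8.
ML at period 8 is achievable: ML=period 8, Networks=period 2, Ethics=period 6, Statistics=period 4, Databases=period 3, Crypto=period 1, Chem=period 5, Systems=period 7, Calculus=period 9.

period 8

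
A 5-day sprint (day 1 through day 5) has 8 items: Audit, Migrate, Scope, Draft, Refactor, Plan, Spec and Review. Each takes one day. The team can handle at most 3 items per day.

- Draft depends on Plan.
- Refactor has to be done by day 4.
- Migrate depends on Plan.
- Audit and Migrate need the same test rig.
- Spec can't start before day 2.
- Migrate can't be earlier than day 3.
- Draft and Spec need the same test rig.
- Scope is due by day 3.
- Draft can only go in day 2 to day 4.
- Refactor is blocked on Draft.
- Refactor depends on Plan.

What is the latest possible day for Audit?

Audit at day 5 is achievable: Scope in day 1, Migrate in day 3, Review in day 1, Plan in day 1, Audit in day 5, Refactor in day 3, Draft in day 2, Spec in day 3.

day 5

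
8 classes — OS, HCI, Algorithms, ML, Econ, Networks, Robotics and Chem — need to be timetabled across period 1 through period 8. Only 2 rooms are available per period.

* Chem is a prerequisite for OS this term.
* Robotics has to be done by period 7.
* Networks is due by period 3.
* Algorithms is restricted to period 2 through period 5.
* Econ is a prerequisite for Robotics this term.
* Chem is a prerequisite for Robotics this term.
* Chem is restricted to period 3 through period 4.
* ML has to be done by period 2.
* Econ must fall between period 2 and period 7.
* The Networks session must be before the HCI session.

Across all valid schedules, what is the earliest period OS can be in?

Precedence pushes OS to at least period 4.
OS at period 4 is achievable: Econ in period 2, Algorithms in period 2, ML in period 1, Robotics in period 4, Chem in period 3, OS in period 4, Networks in period 1, HCI in period 3.

period 4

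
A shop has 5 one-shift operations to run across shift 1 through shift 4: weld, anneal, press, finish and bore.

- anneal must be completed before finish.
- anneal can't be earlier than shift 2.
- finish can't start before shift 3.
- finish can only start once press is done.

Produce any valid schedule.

weld -> shift 1, anneal -> shift 2, finish -> shift 3, press -> shift 1, bore -> shift 1

Checking: anneal(shift 2) before finish(shift 3); press(shift 1) before finish(shift 3); anneal=shift 2 in [shift 2,shift 4]; finish=shift 3 in [shift 3,shift 4].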